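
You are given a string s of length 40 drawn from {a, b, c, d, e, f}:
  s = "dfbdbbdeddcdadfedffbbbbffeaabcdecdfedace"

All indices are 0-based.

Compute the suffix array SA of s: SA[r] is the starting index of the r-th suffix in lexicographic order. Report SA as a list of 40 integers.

rank | idx | suffix
   0 |  26 | aabcdecdfedace
   1 |  27 | abcdecdfedace
   2 |  37 | ace
   3 |  12 | adfedffbbbbffeaabcdecdfedace
   4 |  19 | bbbbffeaabcdecdfedace
   5 |  20 | bbbffeaabcdecdfedace
   6 |   4 | bbdeddcdadfedffbbbbffeaabcdecdfedace
   7 |  21 | bbffeaabcdecdfedace
   8 |  28 | bcdecdfedace
   9 |   2 | bdbbdeddcdadfedffbbbbffeaabcdecdfedace
  10 |   5 | bdeddcdadfedffbbbbffeaabcdecdfedace
  11 |  22 | bffeaabcdecdfedace
  12 |  10 | cdadfedffbbbbffeaabcdecdfedace
  13 |  29 | cdecdfedace
  14 |  32 | cdfedace
  15 |  38 | ce
  16 |  36 | dace
  17 |  11 | dadfedffbbbbffeaabcdecdfedace
  18 |   3 | dbbdeddcdadfedffbbbbffeaabcdecdfedace
  19 |   9 | dcdadfedffbbbbffeaabcdecdfedace
  20 |   8 | ddcdadfedffbbbbffeaabcdecdfedace
  21 |  30 | decdfedace
  22 |   6 | deddcdadfedffbbbbffeaabcdecdfedace
  23 |   0 | dfbdbbdeddcdadfedffbbbbffeaabcdecdfedace
  24 |  33 | dfedace
  25 |  13 | dfedffbbbbffeaabcdecdfedace
  26 |  16 | dffbbbbffeaabcdecdfedace
  27 |  39 | e
  28 |  25 | eaabcdecdfedace
  29 |  31 | ecdfedace
  30 |  35 | edace
  31 |   7 | eddcdadfedffbbbbffeaabcdecdfedace
  32 |  15 | edffbbbbffeaabcdecdfedace
  33 |  18 | fbbbbffeaabcdecdfedace
  34 |   1 | fbdbbdeddcdadfedffbbbbffeaabcdecdfedace
  35 |  24 | feaabcdecdfedace
  36 |  34 | fedace
  37 |  14 | fedffbbbbffeaabcdecdfedace
  38 |  17 | ffbbbbffeaabcdecdfedace
  39 |  23 | ffeaabcdecdfedace

[26, 27, 37, 12, 19, 20, 4, 21, 28, 2, 5, 22, 10, 29, 32, 38, 36, 11, 3, 9, 8, 30, 6, 0, 33, 13, 16, 39, 25, 31, 35, 7, 15, 18, 1, 24, 34, 14, 17, 23]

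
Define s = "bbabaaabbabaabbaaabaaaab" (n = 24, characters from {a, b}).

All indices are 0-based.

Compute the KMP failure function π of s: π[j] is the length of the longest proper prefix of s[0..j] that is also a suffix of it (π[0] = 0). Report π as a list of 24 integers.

π[0] = 0
j=1 s[j]='b': π[1]=1 (border 'b')
j=2 s[j]='a': k: 1→0; π[2]=0 (border '')
j=3 s[j]='b': π[3]=1 (border 'b')
j=4 s[j]='a': k: 1→0; π[4]=0 (border '')
j=5 s[j]='a': π[5]=0 (border '')
j=6 s[j]='a': π[6]=0 (border '')
j=7 s[j]='b': π[7]=1 (border 'b')
j=8 s[j]='b': π[8]=2 (border 'bb')
j=9 s[j]='a': π[9]=3 (border 'bba')
j=10 s[j]='b': π[10]=4 (border 'bbab')
j=11 s[j]='a': π[11]=5 (border 'bbaba')
j=12 s[j]='a': π[12]=6 (border 'bbabaa')
j=13 s[j]='b': k: 6→0; π[13]=1 (border 'b')
j=14 s[j]='b': π[14]=2 (border 'bb')
j=15 s[j]='a': π[15]=3 (border 'bba')
j=16 s[j]='a': k: 3→0; π[16]=0 (border '')
j=17 s[j]='a': π[17]=0 (border '')
j=18 s[j]='b': π[18]=1 (border 'b')
j=19 s[j]='a': k: 1→0; π[19]=0 (border '')
j=20 s[j]='a': π[20]=0 (border '')
j=21 s[j]='a': π[21]=0 (border '')
j=22 s[j]='a': π[22]=0 (border '')
j=23 s[j]='b': π[23]=1 (border 'b')

[0, 1, 0, 1, 0, 0, 0, 1, 2, 3, 4, 5, 6, 1, 2, 3, 0, 0, 1, 0, 0, 0, 0, 1]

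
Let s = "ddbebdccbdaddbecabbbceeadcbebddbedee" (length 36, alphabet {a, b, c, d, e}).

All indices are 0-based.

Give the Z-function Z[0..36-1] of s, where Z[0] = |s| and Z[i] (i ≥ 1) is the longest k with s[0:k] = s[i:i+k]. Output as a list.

[36, 1, 0, 0, 0, 1, 0, 0, 0, 1, 0, 4, 1, 0, 0, 0, 0, 0, 0, 0, 0, 0, 0, 0, 1, 0, 0, 0, 0, 4, 1, 0, 0, 1, 0, 0]

Z[0]=36
i=1: outside box; Z[1]=1 extend→box=[1,2)
i=2: outside box; Z[2]=0
i=3: outside box; Z[3]=0
i=4: outside box; Z[4]=0
i=5: outside box; Z[5]=1 extend→box=[5,6)
i=6: outside box; Z[6]=0
i=7: outside box; Z[7]=0
i=8: outside box; Z[8]=0
i=9: outside box; Z[9]=1 extend→box=[9,10)
i=10: outside box; Z[10]=0
i=11: outside box; Z[11]=4 extend→box=[11,15)
i=12: min(r-i=3, Z[1]=1)=1; Z[12]=1
i=13: min(r-i=2, Z[2]=0)=0; Z[13]=0
i=14: min(r-i=1, Z[3]=0)=0; Z[14]=0
i=15: outside box; Z[15]=0
i=16: outside box; Z[16]=0
i=17: outside box; Z[17]=0
i=18: outside box; Z[18]=0
i=19: outside box; Z[19]=0
i=20: outside box; Z[20]=0
i=21: outside box; Z[21]=0
i=22: outside box; Z[22]=0
i=23: outside box; Z[23]=0
i=24: outside box; Z[24]=1 extend→box=[24,25)
i=25: outside box; Z[25]=0
i=26: outside box; Z[26]=0
i=27: outside box; Z[27]=0
i=28: outside box; Z[28]=0
i=29: outside box; Z[29]=4 extend→box=[29,33)
i=30: min(r-i=3, Z[1]=1)=1; Z[30]=1
i=31: min(r-i=2, Z[2]=0)=0; Z[31]=0
i=32: min(r-i=1, Z[3]=0)=0; Z[32]=0
i=33: outside box; Z[33]=1 extend→box=[33,34)
i=34: outside box; Z[34]=0
i=35: outside box; Z[35]=0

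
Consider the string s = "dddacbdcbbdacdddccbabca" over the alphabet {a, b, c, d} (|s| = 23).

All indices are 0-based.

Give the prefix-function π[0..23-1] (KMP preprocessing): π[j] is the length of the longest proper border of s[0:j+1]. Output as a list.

π[0] = 0
j=1 s[j]='d': π[1]=1 (border 'd')
j=2 s[j]='d': π[2]=2 (border 'dd')
j=3 s[j]='a': k: 2→1→0; π[3]=0 (border '')
j=4 s[j]='c': π[4]=0 (border '')
j=5 s[j]='b': π[5]=0 (border '')
j=6 s[j]='d': π[6]=1 (border 'd')
j=7 s[j]='c': k: 1→0; π[7]=0 (border '')
j=8 s[j]='b': π[8]=0 (border '')
j=9 s[j]='b': π[9]=0 (border '')
j=10 s[j]='d': π[10]=1 (border 'd')
j=11 s[j]='a': k: 1→0; π[11]=0 (border '')
j=12 s[j]='c': π[12]=0 (border '')
j=13 s[j]='d': π[13]=1 (border 'd')
j=14 s[j]='d': π[14]=2 (border 'dd')
j=15 s[j]='d': π[15]=3 (border 'ddd')
j=16 s[j]='c': k: 3→2→1→0; π[16]=0 (border '')
j=17 s[j]='c': π[17]=0 (border '')
j=18 s[j]='b': π[18]=0 (border '')
j=19 s[j]='a': π[19]=0 (border '')
j=20 s[j]='b': π[20]=0 (border '')
j=21 s[j]='c': π[21]=0 (border '')
j=22 s[j]='a': π[22]=0 (border '')

[0, 1, 2, 0, 0, 0, 1, 0, 0, 0, 1, 0, 0, 1, 2, 3, 0, 0, 0, 0, 0, 0, 0]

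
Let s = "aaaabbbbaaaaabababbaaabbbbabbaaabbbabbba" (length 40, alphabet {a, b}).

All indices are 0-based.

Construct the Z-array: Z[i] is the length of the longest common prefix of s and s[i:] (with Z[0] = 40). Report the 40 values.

[40, 3, 2, 1, 0, 0, 0, 0, 4, 5, 3, 2, 1, 0, 1, 0, 1, 0, 0, 3, 2, 1, 0, 0, 0, 0, 1, 0, 0, 3, 2, 1, 0, 0, 0, 1, 0, 0, 0, 1]

Z[0]=40
i=1: i≥r, start 0; Z[1]=3 scan→box=[1,4)
i=2: min(r-i=2, Z[1]=3)=2; Z[2]=2
i=3: min(r-i=1, Z[2]=2)=1; Z[3]=1
i=4: i≥r, start 0; Z[4]=0
i=5: i≥r, start 0; Z[5]=0
i=6: i≥r, start 0; Z[6]=0
i=7: i≥r, start 0; Z[7]=0
i=8: i≥r, start 0; Z[8]=4 scan→box=[8,12)
i=9: min(r-i=3, Z[1]=3)=3; Z[9]=5 scan→box=[9,14)
i=10: min(r-i=4, Z[1]=3)=3; Z[10]=3
i=11: min(r-i=3, Z[2]=2)=2; Z[11]=2
i=12: min(r-i=2, Z[3]=1)=1; Z[12]=1
i=13: min(r-i=1, Z[4]=0)=0; Z[13]=0
i=14: i≥r, start 0; Z[14]=1 scan→box=[14,15)
i=15: i≥r, start 0; Z[15]=0
i=16: i≥r, start 0; Z[16]=1 scan→box=[16,17)
i=17: i≥r, start 0; Z[17]=0
i=18: i≥r, start 0; Z[18]=0
i=19: i≥r, start 0; Z[19]=3 scan→box=[19,22)
i=20: min(r-i=2, Z[1]=3)=2; Z[20]=2
i=21: min(r-i=1, Z[2]=2)=1; Z[21]=1
i=22: i≥r, start 0; Z[22]=0
i=23: i≥r, start 0; Z[23]=0
i=24: i≥r, start 0; Z[24]=0
i=25: i≥r, start 0; Z[25]=0
i=26: i≥r, start 0; Z[26]=1 scan→box=[26,27)
i=27: i≥r, start 0; Z[27]=0
i=28: i≥r, start 0; Z[28]=0
i=29: i≥r, start 0; Z[29]=3 scan→box=[29,32)
i=30: min(r-i=2, Z[1]=3)=2; Z[30]=2
i=31: min(r-i=1, Z[2]=2)=1; Z[31]=1
i=32: i≥r, start 0; Z[32]=0
i=33: i≥r, start 0; Z[33]=0
i=34: i≥r, start 0; Z[34]=0
i=35: i≥r, start 0; Z[35]=1 scan→box=[35,36)
i=36: i≥r, start 0; Z[36]=0
i=37: i≥r, start 0; Z[37]=0
i=38: i≥r, start 0; Z[38]=0
i=39: i≥r, start 0; Z[39]=1 scan→box=[39,40)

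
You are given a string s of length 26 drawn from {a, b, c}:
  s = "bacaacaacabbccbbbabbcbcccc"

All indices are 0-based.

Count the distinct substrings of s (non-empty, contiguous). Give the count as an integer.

297

rank→(start, suffix):
  0 → (3, 'aacaacabbccbbbabbcbcccc')
  1 → (6, 'aacabbccbbbabbcbcccc')
  2 → (17, 'abbcbcccc')
  3 → (9, 'abbccbbbabbcbcccc')
  4 → (1, 'acaacaacabbccbbbabbcbcccc')
  5 → (4, 'acaacabbccbbbabbcbcccc')
  6 → (7, 'acabbccbbbabbcbcccc')
  7 → (16, 'babbcbcccc')
  8 → (0, 'bacaacaacabbccbbbabbcbcccc')
  9 → (15, 'bbabbcbcccc')
  10 → (14, 'bbbabbcbcccc')
  11 → (18, 'bbcbcccc')
  12 → (10, 'bbccbbbabbcbcccc')
  13 → (19, 'bcbcccc')
  14 → (11, 'bccbbbabbcbcccc')
  15 → (21, 'bcccc')
  16 → (25, 'c')
  17 → (2, 'caacaacabbccbbbabbcbcccc')
  18 → (5, 'caacabbccbbbabbcbcccc')
  19 → (8, 'cabbccbbbabbcbcccc')
  20 → (13, 'cbbbabbcbcccc')
  21 → (20, 'cbcccc')
  22 → (24, 'cc')
  23 → (12, 'ccbbbabbcbcccc')
  24 → (23, 'ccc')
  25 → (22, 'cccc')

SA = [3, 6, 17, 9, 1, 4, 7, 16, 0, 15, 14, 18, 10, 19, 11, 21, 25, 2, 5, 8, 13, 20, 24, 12, 23, 22]
[i] adj suffixes → lcp
  [1] 3/6 → 4 ('aaca')
  [2] 6/17 → 1 ('a')
  [3] 17/9 → 4 ('abbc')
  [4] 9/1 → 1 ('a')
  [5] 1/4 → 6 ('acaaca')
  [6] 4/7 → 3 ('aca')
  [7] 7/16 → 0 ('')
  [8] 16/0 → 2 ('ba')
  [9] 0/15 → 1 ('b')
  [10] 15/14 → 2 ('bb')
  [11] 14/18 → 2 ('bb')
  [12] 18/10 → 3 ('bbc')
  [13] 10/19 → 1 ('b')
  [14] 19/11 → 2 ('bc')
  [15] 11/21 → 3 ('bcc')
  [16] 21/25 → 0 ('')
  [17] 25/2 → 1 ('c')
  [18] 2/5 → 5 ('caaca')
  [19] 5/8 → 2 ('ca')
  [20] 8/13 → 1 ('c')
  [21] 13/20 → 2 ('cb')
  [22] 20/24 → 1 ('c')
  [23] 24/12 → 2 ('cc')
  [24] 12/23 → 2 ('cc')
  [25] 23/22 → 3 ('ccc')

n(n+1)/2 = 26·27/2 = 351
Σ LCP = 0 + 4 + 1 + 4 + 1 + 6 + 3 + 0 + 2 + 1 + 2 + 2 + 3 + 1 + 2 + 3 + 0 + 1 + 5 + 2 + 1 + 2 + 1 + 2 + 2 + 3 = 54
distinct = 351 − 54 = 297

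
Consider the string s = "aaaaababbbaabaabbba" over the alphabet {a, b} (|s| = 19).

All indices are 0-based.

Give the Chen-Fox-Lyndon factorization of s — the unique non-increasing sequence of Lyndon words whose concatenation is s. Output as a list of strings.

["aaaaababbbaabaabbb", "a"]

emit factor 1: 'aaaaababbbaabaabbb' (i=0, period=18)
emit factor 2: 'a' (i=18, period=1)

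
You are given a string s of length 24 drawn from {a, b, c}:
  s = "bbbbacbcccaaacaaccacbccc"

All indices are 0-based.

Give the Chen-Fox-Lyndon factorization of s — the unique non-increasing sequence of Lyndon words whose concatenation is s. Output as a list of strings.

["b", "b", "b", "b", "acbccc", "aaacaaccacbccc"]

emit factor 1: 'b' (i=0, period=1)
emit factor 2: 'b' (i=1, period=1)
emit factor 3: 'b' (i=2, period=1)
emit factor 4: 'b' (i=3, period=1)
emit factor 5: 'acbccc' (i=4, period=6)
emit factor 6: 'aaacaaccacbccc' (i=10, period=14)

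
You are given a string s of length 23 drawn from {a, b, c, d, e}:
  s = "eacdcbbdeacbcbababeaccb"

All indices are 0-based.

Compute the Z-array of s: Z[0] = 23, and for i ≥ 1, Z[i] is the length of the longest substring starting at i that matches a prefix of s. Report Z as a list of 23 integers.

[23, 0, 0, 0, 0, 0, 0, 0, 3, 0, 0, 0, 0, 0, 0, 0, 0, 0, 3, 0, 0, 0, 0]

Z[0]=23
i=1: i≥r, start 0; Z[1]=0
i=2: i≥r, start 0; Z[2]=0
i=3: i≥r, start 0; Z[3]=0
i=4: i≥r, start 0; Z[4]=0
i=5: i≥r, start 0; Z[5]=0
i=6: i≥r, start 0; Z[6]=0
i=7: i≥r, start 0; Z[7]=0
i=8: i≥r, start 0; Z[8]=3 extend→box=[8,11)
i=9: min(r-i=2, Z[1]=0)=0; Z[9]=0
i=10: min(r-i=1, Z[2]=0)=0; Z[10]=0
i=11: i≥r, start 0; Z[11]=0
i=12: i≥r, start 0; Z[12]=0
i=13: i≥r, start 0; Z[13]=0
i=14: i≥r, start 0; Z[14]=0
i=15: i≥r, start 0; Z[15]=0
i=16: i≥r, start 0; Z[16]=0
i=17: i≥r, start 0; Z[17]=0
i=18: i≥r, start 0; Z[18]=3 extend→box=[18,21)
i=19: min(r-i=2, Z[1]=0)=0; Z[19]=0
i=20: min(r-i=1, Z[2]=0)=0; Z[20]=0
i=21: i≥r, start 0; Z[21]=0
i=22: i≥r, start 0; Z[22]=0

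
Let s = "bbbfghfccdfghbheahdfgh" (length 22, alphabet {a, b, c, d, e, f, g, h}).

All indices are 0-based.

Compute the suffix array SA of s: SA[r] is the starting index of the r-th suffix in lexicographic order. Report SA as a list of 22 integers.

[16, 0, 1, 2, 13, 7, 8, 18, 9, 15, 6, 19, 10, 3, 20, 11, 4, 21, 12, 17, 14, 5]

sorted suffixes:
  #0 SA[0]=16  'ahdfgh'
  #1 SA[1]=0  'bbbfghfccdfghbheahdfgh'
  #2 SA[2]=1  'bbfghfccdfghbheahdfgh'
  #3 SA[3]=2  'bfghfccdfghbheahdfgh'
  #4 SA[4]=13  'bheahdfgh'
  #5 SA[5]=7  'ccdfghbheahdfgh'
  #6 SA[6]=8  'cdfghbheahdfgh'
  #7 SA[7]=18  'dfgh'
  #8 SA[8]=9  'dfghbheahdfgh'
  #9 SA[9]=15  'eahdfgh'
  #10 SA[10]=6  'fccdfghbheahdfgh'
  #11 SA[11]=19  'fgh'
  #12 SA[12]=10  'fghbheahdfgh'
  #13 SA[13]=3  'fghfccdfghbheahdfgh'
  #14 SA[14]=20  'gh'
  #15 SA[15]=11  'ghbheahdfgh'
  #16 SA[16]=4  'ghfccdfghbheahdfgh'
  #17 SA[17]=21  'h'
  #18 SA[18]=12  'hbheahdfgh'
  #19 SA[19]=17  'hdfgh'
  #20 SA[20]=14  'heahdfgh'
  #21 SA[21]=5  'hfccdfghbheahdfgh'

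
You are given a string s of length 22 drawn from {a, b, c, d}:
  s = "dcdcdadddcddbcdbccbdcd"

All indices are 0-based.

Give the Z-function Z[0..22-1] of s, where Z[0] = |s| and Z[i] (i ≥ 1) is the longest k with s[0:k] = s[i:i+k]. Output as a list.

[22, 0, 3, 0, 1, 0, 1, 1, 3, 0, 1, 1, 0, 0, 1, 0, 0, 0, 0, 3, 0, 1]

Z[0]=22
i=1: fresh scan; Z[1]=0
i=2: fresh scan; Z[2]=3 extend→box=[2,5)
i=3: min(r-i=2, Z[1]=0)=0; Z[3]=0
i=4: min(r-i=1, Z[2]=3)=1; Z[4]=1
i=5: fresh scan; Z[5]=0
i=6: fresh scan; Z[6]=1 extend→box=[6,7)
i=7: fresh scan; Z[7]=1 extend→box=[7,8)
i=8: fresh scan; Z[8]=3 extend→box=[8,11)
i=9: min(r-i=2, Z[1]=0)=0; Z[9]=0
i=10: min(r-i=1, Z[2]=3)=1; Z[10]=1
i=11: fresh scan; Z[11]=1 extend→box=[11,12)
i=12: fresh scan; Z[12]=0
i=13: fresh scan; Z[13]=0
i=14: fresh scan; Z[14]=1 extend→box=[14,15)
i=15: fresh scan; Z[15]=0
i=16: fresh scan; Z[16]=0
i=17: fresh scan; Z[17]=0
i=18: fresh scan; Z[18]=0
i=19: fresh scan; Z[19]=3 extend→box=[19,22)
i=20: min(r-i=2, Z[1]=0)=0; Z[20]=0
i=21: min(r-i=1, Z[2]=3)=1; Z[21]=1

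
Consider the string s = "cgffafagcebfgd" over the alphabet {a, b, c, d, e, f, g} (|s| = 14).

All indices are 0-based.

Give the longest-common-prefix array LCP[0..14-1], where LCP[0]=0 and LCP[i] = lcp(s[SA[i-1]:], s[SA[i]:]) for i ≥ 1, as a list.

[0, 1, 0, 0, 1, 0, 0, 0, 2, 1, 1, 0, 1, 1]

sorted suffixes:
  #0 SA[0]=4  'afagcebfgd'
  #1 SA[1]=6  'agcebfgd'
  #2 SA[2]=10  'bfgd'
  #3 SA[3]=8  'cebfgd'
  #4 SA[4]=0  'cgffafagcebfgd'
  #5 SA[5]=13  'd'
  #6 SA[6]=9  'ebfgd'
  #7 SA[7]=3  'fafagcebfgd'
  #8 SA[8]=5  'fagcebfgd'
  #9 SA[9]=2  'ffafagcebfgd'
  #10 SA[10]=11  'fgd'
  #11 SA[11]=7  'gcebfgd'
  #12 SA[12]=12  'gd'
  #13 SA[13]=1  'gffafagcebfgd'

SA = [4, 6, 10, 8, 0, 13, 9, 3, 5, 2, 11, 7, 12, 1]
[i] adj suffixes → lcp
  [1] 4/6 → 1 ('a')
  [2] 6/10 → 0 ('')
  [3] 10/8 → 0 ('')
  [4] 8/0 → 1 ('c')
  [5] 0/13 → 0 ('')
  [6] 13/9 → 0 ('')
  [7] 9/3 → 0 ('')
  [8] 3/5 → 2 ('fa')
  [9] 5/2 → 1 ('f')
  [10] 2/11 → 1 ('f')
  [11] 11/7 → 0 ('')
  [12] 7/12 → 1 ('g')
  [13] 12/1 → 1 ('g')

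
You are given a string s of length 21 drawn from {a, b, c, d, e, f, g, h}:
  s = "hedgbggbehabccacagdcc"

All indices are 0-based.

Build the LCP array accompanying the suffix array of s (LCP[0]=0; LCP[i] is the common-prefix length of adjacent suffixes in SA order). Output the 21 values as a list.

[0, 1, 1, 0, 1, 1, 0, 1, 2, 1, 2, 0, 1, 0, 1, 0, 2, 1, 1, 0, 1]

sorted suffixes:
  #0 SA[0]=10  'abccacagdcc'
  #1 SA[1]=14  'acagdcc'
  #2 SA[2]=16  'agdcc'
  #3 SA[3]=11  'bccacagdcc'
  #4 SA[4]=7  'behabccacagdcc'
  #5 SA[5]=4  'bggbehabccacagdcc'
  #6 SA[6]=20  'c'
  #7 SA[7]=13  'cacagdcc'
  #8 SA[8]=15  'cagdcc'
  #9 SA[9]=19  'cc'
  #10 SA[10]=12  'ccacagdcc'
  #11 SA[11]=18  'dcc'
  #12 SA[12]=2  'dgbggbehabccacagdcc'
  #13 SA[13]=1  'edgbggbehabccacagdcc'
  #14 SA[14]=8  'ehabccacagdcc'
  #15 SA[15]=6  'gbehabccacagdcc'
  #16 SA[16]=3  'gbggbehabccacagdcc'
  #17 SA[17]=17  'gdcc'
  #18 SA[18]=5  'ggbehabccacagdcc'
  #19 SA[19]=9  'habccacagdcc'
  #20 SA[20]=0  'hedgbggbehabccacagdcc'

SA = [10, 14, 16, 11, 7, 4, 20, 13, 15, 19, 12, 18, 2, 1, 8, 6, 3, 17, 5, 9, 0]
i: (SA[i-1],SA[i]) lcp shared
  1: (10,14) 1 'a'
  2: (14,16) 1 'a'
  3: (16,11) 0 ''
  4: (11,7) 1 'b'
  5: (7,4) 1 'b'
  6: (4,20) 0 ''
  7: (20,13) 1 'c'
  8: (13,15) 2 'ca'
  9: (15,19) 1 'c'
  10: (19,12) 2 'cc'
  11: (12,18) 0 ''
  12: (18,2) 1 'd'
  13: (2,1) 0 ''
  14: (1,8) 1 'e'
  15: (8,6) 0 ''
  16: (6,3) 2 'gb'
  17: (3,17) 1 'g'
  18: (17,5) 1 'g'
  19: (5,9) 0 ''
  20: (9,0) 1 'h'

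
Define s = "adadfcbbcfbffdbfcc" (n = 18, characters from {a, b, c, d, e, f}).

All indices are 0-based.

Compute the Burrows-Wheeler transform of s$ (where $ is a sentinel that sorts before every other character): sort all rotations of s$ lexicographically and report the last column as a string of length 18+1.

c$dcbdfcffbafacdbfb

rank  rotation             last
    0  $adadfcbbcfbffdbfcc  c
    1  adadfcbbcfbffdbfcc$  $
    2  adfcbbcfbffdbfcc$ad  d
    3  bbcfbffdbfcc$adadfc  c
    4  bcfbffdbfcc$adadfcb  b
    5  bfcc$adadfcbbcfbffd  d
    6  bffdbfcc$adadfcbbcf  f
    7  c$adadfcbbcfbffdbfc  c
    8  cbbcfbffdbfcc$adadf  f
    9  cc$adadfcbbcfbffdbf  f
   10  cfbffdbfcc$adadfcbb  b
   11  dadfcbbcfbffdbfcc$a  a
   12  dbfcc$adadfcbbcfbff  f
   13  dfcbbcfbffdbfcc$ada  a
   14  fbffdbfcc$adadfcbbc  c
   15  fcbbcfbffdbfcc$adad  d
   16  fcc$adadfcbbcfbffdb  b
   17  fdbfcc$adadfcbbcfbf  f
   18  ffdbfcc$adadfcbbcfb  b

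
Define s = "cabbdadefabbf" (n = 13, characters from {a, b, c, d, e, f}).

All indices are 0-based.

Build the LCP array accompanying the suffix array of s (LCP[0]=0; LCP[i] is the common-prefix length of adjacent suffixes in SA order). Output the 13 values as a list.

[0, 3, 1, 0, 2, 1, 1, 0, 0, 1, 0, 0, 1]

sorted suffixes:
  #0 SA[0]=1  'abbdadefabbf'
  #1 SA[1]=9  'abbf'
  #2 SA[2]=5  'adefabbf'
  #3 SA[3]=2  'bbdadefabbf'
  #4 SA[4]=10  'bbf'
  #5 SA[5]=3  'bdadefabbf'
  #6 SA[6]=11  'bf'
  #7 SA[7]=0  'cabbdadefabbf'
  #8 SA[8]=4  'dadefabbf'
  #9 SA[9]=6  'defabbf'
  #10 SA[10]=7  'efabbf'
  #11 SA[11]=12  'f'
  #12 SA[12]=8  'fabbf'

SA = [1, 9, 5, 2, 10, 3, 11, 0, 4, 6, 7, 12, 8]
rank  pair      lcp
   1  s[1:],s[9:]  3  'abb'
   2  s[9:],s[5:]  1  'a'
   3  s[5:],s[2:]  0  ''
   4  s[2:],s[10:]  2  'bb'
   5  s[10:],s[3:]  1  'b'
   6  s[3:],s[11:]  1  'b'
   7  s[11:],s[0:]  0  ''
   8  s[0:],s[4:]  0  ''
   9  s[4:],s[6:]  1  'd'
  10  s[6:],s[7:]  0  ''
  11  s[7:],s[12:]  0  ''
  12  s[12:],s[8:]  1  'f'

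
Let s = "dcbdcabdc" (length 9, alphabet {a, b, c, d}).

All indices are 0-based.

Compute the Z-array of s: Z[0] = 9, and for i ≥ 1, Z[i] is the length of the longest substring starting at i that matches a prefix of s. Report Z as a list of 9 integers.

Z[0]=9
i=1: i≥r, start 0; Z[1]=0
i=2: i≥r, start 0; Z[2]=0
i=3: i≥r, start 0; Z[3]=2 scan→box=[3,5)
i=4: min(r-i=1, Z[1]=0)=0; Z[4]=0
i=5: i≥r, start 0; Z[5]=0
i=6: i≥r, start 0; Z[6]=0
i=7: i≥r, start 0; Z[7]=2 scan→box=[7,9)
i=8: min(r-i=1, Z[1]=0)=0; Z[8]=0

[9, 0, 0, 2, 0, 0, 0, 2, 0]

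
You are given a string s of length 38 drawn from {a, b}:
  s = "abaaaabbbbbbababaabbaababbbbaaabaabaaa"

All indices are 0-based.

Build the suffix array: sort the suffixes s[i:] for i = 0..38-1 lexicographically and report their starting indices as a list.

sorted suffixes:
  #0 SA[0]=37  'a'
  #1 SA[1]=36  'aa'
  #2 SA[2]=35  'aaa'
  #3 SA[3]=2  'aaaabbbbbbababaabbaababbbbaaabaabaaa'
  #4 SA[4]=28  'aaabaabaaa'
  #5 SA[5]=3  'aaabbbbbbababaabbaababbbbaaabaabaaa'
  #6 SA[6]=32  'aabaaa'
  #7 SA[7]=29  'aabaabaaa'
  #8 SA[8]=20  'aababbbbaaabaabaaa'
  #9 SA[9]=16  'aabbaababbbbaaabaabaaa'
  #10 SA[10]=4  'aabbbbbbababaabbaababbbbaaabaabaaa'
  #11 SA[11]=33  'abaaa'
  #12 SA[12]=0  'abaaaabbbbbbababaabbaababbbbaaabaabaaa'
  #13 SA[13]=30  'abaabaaa'
  #14 SA[14]=14  'abaabbaababbbbaaabaabaaa'
  #15 SA[15]=12  'ababaabbaababbbbaaabaabaaa'
  #16 SA[16]=21  'ababbbbaaabaabaaa'
  #17 SA[17]=17  'abbaababbbbaaabaabaaa'
  #18 SA[18]=23  'abbbbaaabaabaaa'
  #19 SA[19]=5  'abbbbbbababaabbaababbbbaaabaabaaa'
  #20 SA[20]=34  'baaa'
  #21 SA[21]=1  'baaaabbbbbbababaabbaababbbbaaabaabaaa'
  #22 SA[22]=27  'baaabaabaaa'
  #23 SA[23]=31  'baabaaa'
  #24 SA[24]=19  'baababbbbaaabaabaaa'
  #25 SA[25]=15  'baabbaababbbbaaabaabaaa'
  #26 SA[26]=13  'babaabbaababbbbaaabaabaaa'
  #27 SA[27]=11  'bababaabbaababbbbaaabaabaaa'
  #28 SA[28]=22  'babbbbaaabaabaaa'
  #29 SA[29]=26  'bbaaabaabaaa'
  #30 SA[30]=18  'bbaababbbbaaabaabaaa'
  #31 SA[31]=10  'bbababaabbaababbbbaaabaabaaa'
  #32 SA[32]=25  'bbbaaabaabaaa'
  #33 SA[33]=9  'bbbababaabbaababbbbaaabaabaaa'
  #34 SA[34]=24  'bbbbaaabaabaaa'
  #35 SA[35]=8  'bbbbababaabbaababbbbaaabaabaaa'
  #36 SA[36]=7  'bbbbbababaabbaababbbbaaabaabaaa'
  #37 SA[37]=6  'bbbbbbababaabbaababbbbaaabaabaaa'

[37, 36, 35, 2, 28, 3, 32, 29, 20, 16, 4, 33, 0, 30, 14, 12, 21, 17, 23, 5, 34, 1, 27, 31, 19, 15, 13, 11, 22, 26, 18, 10, 25, 9, 24, 8, 7, 6]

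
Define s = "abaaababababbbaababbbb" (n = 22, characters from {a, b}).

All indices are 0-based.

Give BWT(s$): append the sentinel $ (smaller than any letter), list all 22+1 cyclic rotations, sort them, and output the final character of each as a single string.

rank  rotation                 last
    0  $abaaababababbbaababbbb  b
    1  aaababababbbaababbbb$ab  b
    2  aababababbbaababbbb$aba  a
    3  aababbbb$abaaababababbb  b
    4  abaaababababbbaababbbb$  $
    5  ababababbbaababbbb$abaa  a
    6  abababbbaababbbb$abaaab  b
    7  ababbbaababbbb$abaaabab  b
    8  ababbbb$abaaababababbba  a
    9  abbbaababbbb$abaaababab  b
   10  abbbb$abaaababababbbaab  b
   11  b$abaaababababbbaababbb  b
   12  baaababababbbaababbbb$a  a
   13  baababbbb$abaaababababb  b
   14  babababbbaababbbb$abaaa  a
   15  bababbbaababbbb$abaaaba  a
   16  babbbaababbbb$abaaababa  a
   17  babbbb$abaaababababbbaa  a
   18  bb$abaaababababbbaababb  b
   19  bbaababbbb$abaaabababab  b
   20  bbb$abaaababababbbaabab  b
   21  bbbaababbbb$abaaabababa  a
   22  bbbb$abaaababababbbaaba  a

bbab$abbabbbabaaaabbbaa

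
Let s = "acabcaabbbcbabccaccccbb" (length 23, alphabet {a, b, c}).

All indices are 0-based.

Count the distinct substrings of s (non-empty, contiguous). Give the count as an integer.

241

sorted suffixes:
  #0 SA[0]=5  'aabbbcbabccaccccbb'
  #1 SA[1]=6  'abbbcbabccaccccbb'
  #2 SA[2]=2  'abcaabbbcbabccaccccbb'
  #3 SA[3]=12  'abccaccccbb'
  #4 SA[4]=0  'acabcaabbbcbabccaccccbb'
  #5 SA[5]=16  'accccbb'
  #6 SA[6]=22  'b'
  #7 SA[7]=11  'babccaccccbb'
  #8 SA[8]=21  'bb'
  #9 SA[9]=7  'bbbcbabccaccccbb'
  #10 SA[10]=8  'bbcbabccaccccbb'
  #11 SA[11]=3  'bcaabbbcbabccaccccbb'
  #12 SA[12]=9  'bcbabccaccccbb'
  #13 SA[13]=13  'bccaccccbb'
  #14 SA[14]=4  'caabbbcbabccaccccbb'
  #15 SA[15]=1  'cabcaabbbcbabccaccccbb'
  #16 SA[16]=15  'caccccbb'
  #17 SA[17]=10  'cbabccaccccbb'
  #18 SA[18]=20  'cbb'
  #19 SA[19]=14  'ccaccccbb'
  #20 SA[20]=19  'ccbb'
  #21 SA[21]=18  'cccbb'
  #22 SA[22]=17  'ccccbb'

SA = [5, 6, 2, 12, 0, 16, 22, 11, 21, 7, 8, 3, 9, 13, 4, 1, 15, 10, 20, 14, 19, 18, 17]
[i] adj suffixes → lcp
  [1] 5/6 → 1 ('a')
  [2] 6/2 → 2 ('ab')
  [3] 2/12 → 3 ('abc')
  [4] 12/0 → 1 ('a')
  [5] 0/16 → 2 ('ac')
  [6] 16/22 → 0 ('')
  [7] 22/11 → 1 ('b')
  [8] 11/21 → 1 ('b')
  [9] 21/7 → 2 ('bb')
  [10] 7/8 → 2 ('bb')
  [11] 8/3 → 1 ('b')
  [12] 3/9 → 2 ('bc')
  [13] 9/13 → 2 ('bc')
  [14] 13/4 → 0 ('')
  [15] 4/1 → 2 ('ca')
  [16] 1/15 → 2 ('ca')
  [17] 15/10 → 1 ('c')
  [18] 10/20 → 2 ('cb')
  [19] 20/14 → 1 ('c')
  [20] 14/19 → 2 ('cc')
  [21] 19/18 → 2 ('cc')
  [22] 18/17 → 3 ('ccc')

n(n+1)/2 = 23·24/2 = 276
Σ LCP = 0 + 1 + 2 + 3 + 1 + 2 + 0 + 1 + 1 + 2 + 2 + 1 + 2 + 2 + 0 + 2 + 2 + 1 + 2 + 1 + 2 + 2 + 3 = 35
distinct = 276 − 35 = 241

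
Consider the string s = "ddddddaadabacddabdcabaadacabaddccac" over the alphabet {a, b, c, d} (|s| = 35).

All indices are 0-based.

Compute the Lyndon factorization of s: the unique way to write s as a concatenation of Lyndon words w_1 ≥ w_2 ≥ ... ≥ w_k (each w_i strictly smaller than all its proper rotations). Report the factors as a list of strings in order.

["d", "d", "d", "d", "d", "d", "aadabacddabdcabaadacabaddccac"]

emit factor 1: 'd' (i=0, period=1)
emit factor 2: 'd' (i=1, period=1)
emit factor 3: 'd' (i=2, period=1)
emit factor 4: 'd' (i=3, period=1)
emit factor 5: 'd' (i=4, period=1)
emit factor 6: 'd' (i=5, period=1)
emit factor 7: 'aadabacddabdcabaadacabaddccac' (i=6, period=29)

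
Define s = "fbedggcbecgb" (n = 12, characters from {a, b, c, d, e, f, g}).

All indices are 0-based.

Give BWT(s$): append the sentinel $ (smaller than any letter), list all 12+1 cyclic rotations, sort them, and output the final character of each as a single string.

rank  rotation       last
    0  $fbedggcbecgb  b
    1  b$fbedggcbecg  g
    2  becgb$fbedggc  c
    3  bedggcbecgb$f  f
    4  cbecgb$fbedgg  g
    5  cgb$fbedggcbe  e
    6  dggcbecgb$fbe  e
    7  ecgb$fbedggcb  b
    8  edggcbecgb$fb  b
    9  fbedggcbecgb$  $
   10  gb$fbedggcbec  c
   11  gcbecgb$fbedg  g
   12  ggcbecgb$fbed  d

bgcfgeebb$cgd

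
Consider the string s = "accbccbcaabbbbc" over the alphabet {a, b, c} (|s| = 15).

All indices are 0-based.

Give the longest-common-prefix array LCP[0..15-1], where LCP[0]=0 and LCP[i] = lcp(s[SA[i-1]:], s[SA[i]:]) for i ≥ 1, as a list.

[0, 1, 1, 0, 3, 2, 1, 2, 2, 0, 1, 1, 3, 1, 4]

rank→(start, suffix):
  0 → (8, 'aabbbbc')
  1 → (9, 'abbbbc')
  2 → (0, 'accbccbcaabbbbc')
  3 → (10, 'bbbbc')
  4 → (11, 'bbbc')
  5 → (12, 'bbc')
  6 → (13, 'bc')
  7 → (6, 'bcaabbbbc')
  8 → (3, 'bccbcaabbbbc')
  9 → (14, 'c')
  10 → (7, 'caabbbbc')
  11 → (5, 'cbcaabbbbc')
  12 → (2, 'cbccbcaabbbbc')
  13 → (4, 'ccbcaabbbbc')
  14 → (1, 'ccbccbcaabbbbc')

SA = [8, 9, 0, 10, 11, 12, 13, 6, 3, 14, 7, 5, 2, 4, 1]
i: (SA[i-1],SA[i]) lcp shared
  1: (8,9) 1 'a'
  2: (9,0) 1 'a'
  3: (0,10) 0 ''
  4: (10,11) 3 'bbb'
  5: (11,12) 2 'bb'
  6: (12,13) 1 'b'
  7: (13,6) 2 'bc'
  8: (6,3) 2 'bc'
  9: (3,14) 0 ''
  10: (14,7) 1 'c'
  11: (7,5) 1 'c'
  12: (5,2) 3 'cbc'
  13: (2,4) 1 'c'
  14: (4,1) 4 'ccbc'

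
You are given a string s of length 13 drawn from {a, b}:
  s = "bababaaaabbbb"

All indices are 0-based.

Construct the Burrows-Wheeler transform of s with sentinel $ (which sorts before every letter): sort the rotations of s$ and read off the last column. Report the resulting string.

bbaabbabaa$bba

rank  rotation        last
    0  $bababaaaabbbb  b
    1  aaaabbbb$babab  b
    2  aaabbbb$bababa  a
    3  aabbbb$bababaa  a
    4  abaaaabbbb$bab  b
    5  ababaaaabbbb$b  b
    6  abbbb$bababaaa  a
    7  b$bababaaaabbb  b
    8  baaaabbbb$baba  a
    9  babaaaabbbb$ba  a
   10  bababaaaabbbb$  $
   11  bb$bababaaaabb  b
   12  bbb$bababaaaab  b
   13  bbbb$bababaaaa  a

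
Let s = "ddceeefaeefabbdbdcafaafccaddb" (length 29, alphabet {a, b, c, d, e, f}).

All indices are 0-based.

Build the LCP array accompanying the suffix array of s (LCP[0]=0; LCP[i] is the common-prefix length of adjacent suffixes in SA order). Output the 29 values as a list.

[0, 1, 1, 1, 1, 2, 0, 1, 1, 2, 0, 2, 1, 1, 0, 2, 1, 2, 1, 2, 0, 2, 4, 1, 3, 0, 2, 2, 1]

sorted suffixes:
  #0 SA[0]=20  'aafccaddb'
  #1 SA[1]=11  'abbdbdcafaafccaddb'
  #2 SA[2]=25  'addb'
  #3 SA[3]=7  'aeefabbdbdcafaafccaddb'
  #4 SA[4]=18  'afaafccaddb'
  #5 SA[5]=21  'afccaddb'
  #6 SA[6]=28  'b'
  #7 SA[7]=12  'bbdbdcafaafccaddb'
  #8 SA[8]=13  'bdbdcafaafccaddb'
  #9 SA[9]=15  'bdcafaafccaddb'
  #10 SA[10]=24  'caddb'
  #11 SA[11]=17  'cafaafccaddb'
  #12 SA[12]=23  'ccaddb'
  #13 SA[13]=2  'ceeefaeefabbdbdcafaafccaddb'
  #14 SA[14]=27  'db'
  #15 SA[15]=14  'dbdcafaafccaddb'
  #16 SA[16]=16  'dcafaafccaddb'
  #17 SA[17]=1  'dceeefaeefabbdbdcafaafccaddb'
  #18 SA[18]=26  'ddb'
  #19 SA[19]=0  'ddceeefaeefabbdbdcafaafccaddb'
  #20 SA[20]=3  'eeefaeefabbdbdcafaafccaddb'
  #21 SA[21]=8  'eefabbdbdcafaafccaddb'
  #22 SA[22]=4  'eefaeefabbdbdcafaafccaddb'
  #23 SA[23]=9  'efabbdbdcafaafccaddb'
  #24 SA[24]=5  'efaeefabbdbdcafaafccaddb'
  #25 SA[25]=19  'faafccaddb'
  #26 SA[26]=10  'fabbdbdcafaafccaddb'
  #27 SA[27]=6  'faeefabbdbdcafaafccaddb'
  #28 SA[28]=22  'fccaddb'

SA = [20, 11, 25, 7, 18, 21, 28, 12, 13, 15, 24, 17, 23, 2, 27, 14, 16, 1, 26, 0, 3, 8, 4, 9, 5, 19, 10, 6, 22]
i: (SA[i-1],SA[i]) lcp shared
  1: (20,11) 1 'a'
  2: (11,25) 1 'a'
  3: (25,7) 1 'a'
  4: (7,18) 1 'a'
  5: (18,21) 2 'af'
  6: (21,28) 0 ''
  7: (28,12) 1 'b'
  8: (12,13) 1 'b'
  9: (13,15) 2 'bd'
  10: (15,24) 0 ''
  11: (24,17) 2 'ca'
  12: (17,23) 1 'c'
  13: (23,2) 1 'c'
  14: (2,27) 0 ''
  15: (27,14) 2 'db'
  16: (14,16) 1 'd'
  17: (16,1) 2 'dc'
  18: (1,26) 1 'd'
  19: (26,0) 2 'dd'
  20: (0,3) 0 ''
  21: (3,8) 2 'ee'
  22: (8,4) 4 'eefa'
  23: (4,9) 1 'e'
  24: (9,5) 3 'efa'
  25: (5,19) 0 ''
  26: (19,10) 2 'fa'
  27: (10,6) 2 'fa'
  28: (6,22) 1 'f'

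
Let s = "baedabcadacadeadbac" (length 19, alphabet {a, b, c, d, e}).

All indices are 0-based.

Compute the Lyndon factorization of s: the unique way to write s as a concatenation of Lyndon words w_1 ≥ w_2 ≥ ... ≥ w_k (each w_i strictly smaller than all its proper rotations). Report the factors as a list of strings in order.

["b", "aed", "abcadacadeadbac"]

emit factor 1: 'b' (i=0, period=1)
emit factor 2: 'aed' (i=1, period=3)
emit factor 3: 'abcadacadeadbac' (i=4, period=15)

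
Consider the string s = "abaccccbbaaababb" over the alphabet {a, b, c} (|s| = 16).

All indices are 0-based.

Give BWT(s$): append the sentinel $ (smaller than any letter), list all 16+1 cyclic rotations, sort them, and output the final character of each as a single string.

bbaa$bbbbaaacccca

rank  rotation           last
    0  $abaccccbbaaababb  b
    1  aaababb$abaccccbb  b
    2  aababb$abaccccbba  a
    3  ababb$abaccccbbaa  a
    4  abaccccbbaaababb$  $
    5  abb$abaccccbbaaab  b
    6  accccbbaaababb$ab  b
    7  b$abaccccbbaaabab  b
    8  baaababb$abaccccb  b
    9  babb$abaccccbbaaa  a
   10  baccccbbaaababb$a  a
   11  bb$abaccccbbaaaba  a
   12  bbaaababb$abacccc  c
   13  cbbaaababb$abaccc  c
   14  ccbbaaababb$abacc  c
   15  cccbbaaababb$abac  c
   16  ccccbbaaababb$aba  a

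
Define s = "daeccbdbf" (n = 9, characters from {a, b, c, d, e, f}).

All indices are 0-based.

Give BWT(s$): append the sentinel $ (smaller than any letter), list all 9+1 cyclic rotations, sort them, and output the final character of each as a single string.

rank  rotation    last
    0  $daeccbdbf  f
    1  aeccbdbf$d  d
    2  bdbf$daecc  c
    3  bf$daeccbd  d
    4  cbdbf$daec  c
    5  ccbdbf$dae  e
    6  daeccbdbf$  $
    7  dbf$daeccb  b
    8  eccbdbf$da  a
    9  f$daeccbdb  b

fdcdce$bab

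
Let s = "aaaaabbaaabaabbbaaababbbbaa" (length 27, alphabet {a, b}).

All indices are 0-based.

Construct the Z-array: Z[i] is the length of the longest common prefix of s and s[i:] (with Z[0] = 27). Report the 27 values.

[27, 4, 3, 2, 1, 0, 0, 3, 2, 1, 0, 2, 1, 0, 0, 0, 3, 2, 1, 0, 1, 0, 0, 0, 0, 2, 1]

Z[0]=27
i=1: fresh scan; Z[1]=4 extend→box=[1,5)
i=2: min(r-i=3, Z[1]=4)=3; Z[2]=3
i=3: min(r-i=2, Z[2]=3)=2; Z[3]=2
i=4: min(r-i=1, Z[3]=2)=1; Z[4]=1
i=5: fresh scan; Z[5]=0
i=6: fresh scan; Z[6]=0
i=7: fresh scan; Z[7]=3 extend→box=[7,10)
i=8: min(r-i=2, Z[1]=4)=2; Z[8]=2
i=9: min(r-i=1, Z[2]=3)=1; Z[9]=1
i=10: fresh scan; Z[10]=0
i=11: fresh scan; Z[11]=2 extend→box=[11,13)
i=12: min(r-i=1, Z[1]=4)=1; Z[12]=1
i=13: fresh scan; Z[13]=0
i=14: fresh scan; Z[14]=0
i=15: fresh scan; Z[15]=0
i=16: fresh scan; Z[16]=3 extend→box=[16,19)
i=17: min(r-i=2, Z[1]=4)=2; Z[17]=2
i=18: min(r-i=1, Z[2]=3)=1; Z[18]=1
i=19: fresh scan; Z[19]=0
i=20: fresh scan; Z[20]=1 extend→box=[20,21)
i=21: fresh scan; Z[21]=0
i=22: fresh scan; Z[22]=0
i=23: fresh scan; Z[23]=0
i=24: fresh scan; Z[24]=0
i=25: fresh scan; Z[25]=2 extend→box=[25,27)
i=26: min(r-i=1, Z[1]=4)=1; Z[26]=1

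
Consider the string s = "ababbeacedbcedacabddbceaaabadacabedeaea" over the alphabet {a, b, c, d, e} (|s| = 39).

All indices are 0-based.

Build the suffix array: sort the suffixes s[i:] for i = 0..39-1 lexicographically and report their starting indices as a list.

rank | idx | suffix
   0 |  38 | a
   1 |  23 | aaabadacabedeaea
   2 |  24 | aabadacabedeaea
   3 |   0 | ababbeacedbcedacabddbceaaabadacabedeaea
   4 |  25 | abadacabedeaea
   5 |   2 | abbeacedbcedacabddbceaaabadacabedeaea
   6 |  16 | abddbceaaabadacabedeaea
   7 |  31 | abedeaea
   8 |  14 | acabddbceaaabadacabedeaea
   9 |  29 | acabedeaea
  10 |   6 | acedbcedacabddbceaaabadacabedeaea
  11 |  27 | adacabedeaea
  12 |  36 | aea
  13 |   1 | babbeacedbcedacabddbceaaabadacabedeaea
  14 |  26 | badacabedeaea
  15 |   3 | bbeacedbcedacabddbceaaabadacabedeaea
  16 |  20 | bceaaabadacabedeaea
  17 |  10 | bcedacabddbceaaabadacabedeaea
  18 |  17 | bddbceaaabadacabedeaea
  19 |   4 | beacedbcedacabddbceaaabadacabedeaea
  20 |  32 | bedeaea
  21 |  15 | cabddbceaaabadacabedeaea
  22 |  30 | cabedeaea
  23 |  21 | ceaaabadacabedeaea
  24 |  11 | cedacabddbceaaabadacabedeaea
  25 |   7 | cedbcedacabddbceaaabadacabedeaea
  26 |  13 | dacabddbceaaabadacabedeaea
  27 |  28 | dacabedeaea
  28 |  19 | dbceaaabadacabedeaea
  29 |   9 | dbcedacabddbceaaabadacabedeaea
  30 |  18 | ddbceaaabadacabedeaea
  31 |  34 | deaea
  32 |  37 | ea
  33 |  22 | eaaabadacabedeaea
  34 |   5 | eacedbcedacabddbceaaabadacabedeaea
  35 |  35 | eaea
  36 |  12 | edacabddbceaaabadacabedeaea
  37 |   8 | edbcedacabddbceaaabadacabedeaea
  38 |  33 | edeaea

[38, 23, 24, 0, 25, 2, 16, 31, 14, 29, 6, 27, 36, 1, 26, 3, 20, 10, 17, 4, 32, 15, 30, 21, 11, 7, 13, 28, 19, 9, 18, 34, 37, 22, 5, 35, 12, 8, 33]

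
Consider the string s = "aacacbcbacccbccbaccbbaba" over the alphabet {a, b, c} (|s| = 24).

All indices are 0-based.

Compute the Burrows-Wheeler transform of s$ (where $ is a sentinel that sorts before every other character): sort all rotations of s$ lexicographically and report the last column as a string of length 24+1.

rank  rotation                   last
    0  $aacacbcbacccbccbaccbbaba  a
    1  a$aacacbcbacccbccbaccbbab  b
    2  aacacbcbacccbccbaccbbaba$  $
    3  aba$aacacbcbacccbccbaccbb  b
    4  acacbcbacccbccbaccbbaba$a  a
    5  acbcbacccbccbaccbbaba$aac  c
    6  accbbaba$aacacbcbacccbccb  b
    7  acccbccbaccbbaba$aacacbcb  b
    8  ba$aacacbcbacccbccbaccbba  a
    9  baba$aacacbcbacccbccbaccb  b
   10  baccbbaba$aacacbcbacccbcc  c
   11  bacccbccbaccbbaba$aacacbc  c
   12  bbaba$aacacbcbacccbccbacc  c
   13  bcbacccbccbaccbbaba$aacac  c
   14  bccbaccbbaba$aacacbcbaccc  c
   15  cacbcbacccbccbaccbbaba$aa  a
   16  cbaccbbaba$aacacbcbacccbc  c
   17  cbacccbccbaccbbaba$aacacb  b
   18  cbbaba$aacacbcbacccbccbac  c
   19  cbcbacccbccbaccbbaba$aaca  a
   20  cbccbaccbbaba$aacacbcbacc  c
   21  ccbaccbbaba$aacacbcbacccb  b
   22  ccbbaba$aacacbcbacccbccba  a
   23  ccbccbaccbbaba$aacacbcbac  c
   24  cccbccbaccbbaba$aacacbcba  a

ab$bacbbabcccccacbcacbaca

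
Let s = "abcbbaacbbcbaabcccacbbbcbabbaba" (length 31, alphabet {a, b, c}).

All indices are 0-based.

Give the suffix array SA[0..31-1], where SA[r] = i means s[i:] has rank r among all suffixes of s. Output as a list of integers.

rank | idx | suffix
   0 |  30 | a
   1 |  12 | aabcccacbbbcbabbaba
   2 |   5 | aacbbcbaabcccacbbbcbabbaba
   3 |  28 | aba
   4 |  25 | abbaba
   5 |   0 | abcbbaacbbcbaabcccacbbbcbabbaba
   6 |  13 | abcccacbbbcbabbaba
   7 |  18 | acbbbcbabbaba
   8 |   6 | acbbcbaabcccacbbbcbabbaba
   9 |  29 | ba
  10 |  11 | baabcccacbbbcbabbaba
  11 |   4 | baacbbcbaabcccacbbbcbabbaba
  12 |  27 | baba
  13 |  24 | babbaba
  14 |   3 | bbaacbbcbaabcccacbbbcbabbaba
  15 |  26 | bbaba
  16 |  20 | bbbcbabbaba
  17 |   8 | bbcbaabcccacbbbcbabbaba
  18 |  21 | bbcbabbaba
  19 |   9 | bcbaabcccacbbbcbabbaba
  20 |  22 | bcbabbaba
  21 |   1 | bcbbaacbbcbaabcccacbbbcbabbaba
  22 |  14 | bcccacbbbcbabbaba
  23 |  17 | cacbbbcbabbaba
  24 |  10 | cbaabcccacbbbcbabbaba
  25 |  23 | cbabbaba
  26 |   2 | cbbaacbbcbaabcccacbbbcbabbaba
  27 |  19 | cbbbcbabbaba
  28 |   7 | cbbcbaabcccacbbbcbabbaba
  29 |  16 | ccacbbbcbabbaba
  30 |  15 | cccacbbbcbabbaba

[30, 12, 5, 28, 25, 0, 13, 18, 6, 29, 11, 4, 27, 24, 3, 26, 20, 8, 21, 9, 22, 1, 14, 17, 10, 23, 2, 19, 7, 16, 15]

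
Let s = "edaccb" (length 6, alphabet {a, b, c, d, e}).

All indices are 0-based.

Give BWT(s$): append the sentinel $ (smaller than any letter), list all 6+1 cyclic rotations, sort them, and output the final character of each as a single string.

rank  rotation last
    0  $edaccb  b
    1  accb$ed  d
    2  b$edacc  c
    3  cb$edac  c
    4  ccb$eda  a
    5  daccb$e  e
    6  edaccb$  $

bdccae$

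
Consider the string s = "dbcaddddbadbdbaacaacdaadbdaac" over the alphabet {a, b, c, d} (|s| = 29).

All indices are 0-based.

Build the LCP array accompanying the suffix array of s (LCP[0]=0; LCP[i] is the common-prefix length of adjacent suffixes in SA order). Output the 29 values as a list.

sorted suffixes:
  #0 SA[0]=26  'aac'
  #1 SA[1]=14  'aacaacdaadbdaac'
  #2 SA[2]=17  'aacdaadbdaac'
  #3 SA[3]=21  'aadbdaac'
  #4 SA[4]=27  'ac'
  #5 SA[5]=15  'acaacdaadbdaac'
  #6 SA[6]=18  'acdaadbdaac'
  #7 SA[7]=22  'adbdaac'
  #8 SA[8]=9  'adbdbaacaacdaadbdaac'
  #9 SA[9]=3  'addddbadbdbaacaacdaadbdaac'
  #10 SA[10]=13  'baacaacdaadbdaac'
  #11 SA[11]=8  'badbdbaacaacdaadbdaac'
  #12 SA[12]=1  'bcaddddbadbdbaacaacdaadbdaac'
  #13 SA[13]=24  'bdaac'
  #14 SA[14]=11  'bdbaacaacdaadbdaac'
  #15 SA[15]=28  'c'
  #16 SA[16]=16  'caacdaadbdaac'
  #17 SA[17]=2  'caddddbadbdbaacaacdaadbdaac'
  #18 SA[18]=19  'cdaadbdaac'
  #19 SA[19]=25  'daac'
  #20 SA[20]=20  'daadbdaac'
  #21 SA[21]=12  'dbaacaacdaadbdaac'
  #22 SA[22]=7  'dbadbdbaacaacdaadbdaac'
  #23 SA[23]=0  'dbcaddddbadbdbaacaacdaadbdaac'
  #24 SA[24]=23  'dbdaac'
  #25 SA[25]=10  'dbdbaacaacdaadbdaac'
  #26 SA[26]=6  'ddbadbdbaacaacdaadbdaac'
  #27 SA[27]=5  'dddbadbdbaacaacdaadbdaac'
  #28 SA[28]=4  'ddddbadbdbaacaacdaadbdaac'

SA = [26, 14, 17, 21, 27, 15, 18, 22, 9, 3, 13, 8, 1, 24, 11, 28, 16, 2, 19, 25, 20, 12, 7, 0, 23, 10, 6, 5, 4]
i: (SA[i-1],SA[i]) lcp shared
  1: (26,14) 3 'aac'
  2: (14,17) 3 'aac'
  3: (17,21) 2 'aa'
  4: (21,27) 1 'a'
  5: (27,15) 2 'ac'
  6: (15,18) 2 'ac'
  7: (18,22) 1 'a'
  8: (22,9) 4 'adbd'
  9: (9,3) 2 'ad'
  10: (3,13) 0 ''
  11: (13,8) 2 'ba'
  12: (8,1) 1 'b'
  13: (1,24) 1 'b'
  14: (24,11) 2 'bd'
  15: (11,28) 0 ''
  16: (28,16) 1 'c'
  17: (16,2) 2 'ca'
  18: (2,19) 1 'c'
  19: (19,25) 0 ''
  20: (25,20) 3 'daa'
  21: (20,12) 1 'd'
  22: (12,7) 3 'dba'
  23: (7,0) 2 'db'
  24: (0,23) 2 'db'
  25: (23,10) 3 'dbd'
  26: (10,6) 1 'd'
  27: (6,5) 2 'dd'
  28: (5,4) 3 'ddd'

[0, 3, 3, 2, 1, 2, 2, 1, 4, 2, 0, 2, 1, 1, 2, 0, 1, 2, 1, 0, 3, 1, 3, 2, 2, 3, 1, 2, 3]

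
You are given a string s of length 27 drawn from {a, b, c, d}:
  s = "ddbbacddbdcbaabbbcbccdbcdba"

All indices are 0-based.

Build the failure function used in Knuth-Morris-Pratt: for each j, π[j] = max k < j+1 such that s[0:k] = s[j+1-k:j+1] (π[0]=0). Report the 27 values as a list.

[0, 1, 0, 0, 0, 0, 1, 2, 3, 1, 0, 0, 0, 0, 0, 0, 0, 0, 0, 0, 0, 1, 0, 0, 1, 0, 0]

π[0] = 0
j=1 s[j]='d': π[1]=1 (border 'd')
j=2 s[j]='b': k: 1→0; π[2]=0 (border '')
j=3 s[j]='b': π[3]=0 (border '')
j=4 s[j]='a': π[4]=0 (border '')
j=5 s[j]='c': π[5]=0 (border '')
j=6 s[j]='d': π[6]=1 (border 'd')
j=7 s[j]='d': π[7]=2 (border 'dd')
j=8 s[j]='b': π[8]=3 (border 'ddb')
j=9 s[j]='d': k: 3→0; π[9]=1 (border 'd')
j=10 s[j]='c': k: 1→0; π[10]=0 (border '')
j=11 s[j]='b': π[11]=0 (border '')
j=12 s[j]='a': π[12]=0 (border '')
j=13 s[j]='a': π[13]=0 (border '')
j=14 s[j]='b': π[14]=0 (border '')
j=15 s[j]='b': π[15]=0 (border '')
j=16 s[j]='b': π[16]=0 (border '')
j=17 s[j]='c': π[17]=0 (border '')
j=18 s[j]='b': π[18]=0 (border '')
j=19 s[j]='c': π[19]=0 (border '')
j=20 s[j]='c': π[20]=0 (border '')
j=21 s[j]='d': π[21]=1 (border 'd')
j=22 s[j]='b': k: 1→0; π[22]=0 (border '')
j=23 s[j]='c': π[23]=0 (border '')
j=24 s[j]='d': π[24]=1 (border 'd')
j=25 s[j]='b': k: 1→0; π[25]=0 (border '')
j=26 s[j]='a': π[26]=0 (border '')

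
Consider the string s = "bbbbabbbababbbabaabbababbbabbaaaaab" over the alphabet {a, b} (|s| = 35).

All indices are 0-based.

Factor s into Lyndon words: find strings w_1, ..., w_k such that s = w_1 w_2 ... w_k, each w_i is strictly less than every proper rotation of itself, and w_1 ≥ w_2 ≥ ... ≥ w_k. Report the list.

["b", "b", "b", "b", "abbb", "ababbb", "ab", "aabbababbbabb", "aaaaab"]

emit factor 1: 'b' (i=0, period=1)
emit factor 2: 'b' (i=1, period=1)
emit factor 3: 'b' (i=2, period=1)
emit factor 4: 'b' (i=3, period=1)
emit factor 5: 'abbb' (i=4, period=4)
emit factor 6: 'ababbb' (i=8, period=6)
emit factor 7: 'ab' (i=14, period=2)
emit factor 8: 'aabbababbbabb' (i=16, period=13)
emit factor 9: 'aaaaab' (i=29, period=6)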